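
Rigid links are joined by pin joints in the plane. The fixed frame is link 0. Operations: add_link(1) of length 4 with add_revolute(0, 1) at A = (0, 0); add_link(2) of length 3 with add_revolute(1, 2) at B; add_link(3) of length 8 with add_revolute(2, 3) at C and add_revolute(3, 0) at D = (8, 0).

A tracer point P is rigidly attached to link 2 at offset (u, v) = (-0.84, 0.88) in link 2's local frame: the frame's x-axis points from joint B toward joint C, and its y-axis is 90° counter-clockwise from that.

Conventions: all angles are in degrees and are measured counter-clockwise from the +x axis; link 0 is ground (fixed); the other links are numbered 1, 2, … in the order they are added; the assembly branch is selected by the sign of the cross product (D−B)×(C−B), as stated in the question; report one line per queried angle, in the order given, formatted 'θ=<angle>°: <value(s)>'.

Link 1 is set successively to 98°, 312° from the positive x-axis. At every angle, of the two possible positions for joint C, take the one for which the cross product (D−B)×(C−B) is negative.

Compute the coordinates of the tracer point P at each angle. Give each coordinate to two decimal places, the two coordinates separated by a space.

A=(0,0), D=(8.00,0)
θ=98°: B = A + 4.00·(cos98°, sin98°) = (-0.5567, 3.9611)
θ=98°: |BD| = 9.4291
θ=98°: circle(B,3.00) ∩ circle(D,8.00): a=1.7980, h=2.4015
θ=98°:   candidates: C₊=(2.0838,5.3851) cross=22.644; C₋=(0.0661,1.0264) cross=-22.644
θ=98°:   branch - wants cross < 0 → take C=(0.0661,1.0264) (cross=-22.644)
θ=98°: ex = (C−B)/|BC| = (0.2076,-0.9782); ey = (0.9782,0.2076)
θ=98°: P = B + -0.84·ex + 0.88·ey = (0.1297,4.9655)
θ=312°: B = A + 4.00·(cos312°, sin312°) = (2.6765, -2.9726)
θ=312°: |BD| = 6.0972
θ=312°: circle(B,3.00) ∩ circle(D,8.00): a=-1.4617, h=2.6198
θ=312°:   candidates: C₊=(0.1231,-1.3978) cross=15.974; C₋=(2.6776,-5.9726) cross=-15.974
θ=312°:   branch - wants cross < 0 → take C=(2.6776,-5.9726) (cross=-15.974)
θ=312°: ex = (C−B)/|BC| = (0.0003,-1.0000); ey = (1.0000,0.0003)
θ=312°: P = B + -0.84·ex + 0.88·ey = (3.5562,-2.1323)

θ=98°: 0.13 4.97
θ=312°: 3.56 -2.13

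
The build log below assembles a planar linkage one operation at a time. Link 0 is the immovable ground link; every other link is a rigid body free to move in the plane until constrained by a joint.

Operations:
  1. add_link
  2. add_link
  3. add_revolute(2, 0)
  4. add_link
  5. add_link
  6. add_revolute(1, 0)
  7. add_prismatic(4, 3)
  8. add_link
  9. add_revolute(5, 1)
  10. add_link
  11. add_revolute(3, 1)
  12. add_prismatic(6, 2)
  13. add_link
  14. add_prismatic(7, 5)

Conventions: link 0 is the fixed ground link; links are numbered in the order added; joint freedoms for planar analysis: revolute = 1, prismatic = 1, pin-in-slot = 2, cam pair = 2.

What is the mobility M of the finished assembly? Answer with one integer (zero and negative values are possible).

L=1 J1=0 J2=0
add link → L=2 J1=0 J2=0
add link → L=3 J1=0 J2=0
R@2,0 dof=1 J1 → L=3 J1=1 J2=0
add link → L=4 J1=1 J2=0
add link → L=5 J1=1 J2=0
R@1,0 dof=1 J1 → L=5 J1=2 J2=0
P@4,3 dof=1 J1 → L=5 J1=3 J2=0
add link → L=6 J1=3 J2=0
R@5,1 dof=1 J1 → L=6 J1=4 J2=0
add link → L=7 J1=4 J2=0
R@3,1 dof=1 J1 → L=7 J1=5 J2=0
P@6,2 dof=1 J1 → L=7 J1=6 J2=0
add link → L=8 J1=6 J2=0
P@7,5 dof=1 J1 → L=8 J1=7 J2=0
M=3(L−1)−2J1−J2=3·7−2·7−0=7

M = 7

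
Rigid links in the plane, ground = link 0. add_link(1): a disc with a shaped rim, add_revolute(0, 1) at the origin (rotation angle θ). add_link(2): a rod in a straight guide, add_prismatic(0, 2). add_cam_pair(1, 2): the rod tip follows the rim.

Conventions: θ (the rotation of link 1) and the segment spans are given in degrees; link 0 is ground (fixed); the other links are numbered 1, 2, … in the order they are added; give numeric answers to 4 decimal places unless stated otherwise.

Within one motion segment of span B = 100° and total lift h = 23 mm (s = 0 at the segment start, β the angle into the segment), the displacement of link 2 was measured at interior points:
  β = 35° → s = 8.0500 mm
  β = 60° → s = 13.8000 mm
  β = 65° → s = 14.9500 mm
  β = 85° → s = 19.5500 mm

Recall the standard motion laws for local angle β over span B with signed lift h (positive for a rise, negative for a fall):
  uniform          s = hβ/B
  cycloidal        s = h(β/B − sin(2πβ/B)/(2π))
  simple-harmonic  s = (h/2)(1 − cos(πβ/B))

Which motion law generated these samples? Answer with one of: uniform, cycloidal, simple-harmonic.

candidates at β/B = r: uniform s = h·r (linear in β); cycloidal s = h·(r − sin(2πr)/(2π)); simple-harmonic s = (h/2)(1 − cos(πr))
β=35°: printed 8.0500 | uniform 8.0500, cycloidal 5.0885, simple-harmonic 6.2791
β=60°: printed 13.8000 | uniform 13.8000, cycloidal 15.9516, simple-harmonic 15.0537
β=65°: printed 14.9500 | uniform 14.9500, cycloidal 17.9115, simple-harmonic 16.7209
β=85°: printed 19.5500 | uniform 19.5500, cycloidal 22.5115, simple-harmonic 21.7466
only one law matches every sample → uniform

uniform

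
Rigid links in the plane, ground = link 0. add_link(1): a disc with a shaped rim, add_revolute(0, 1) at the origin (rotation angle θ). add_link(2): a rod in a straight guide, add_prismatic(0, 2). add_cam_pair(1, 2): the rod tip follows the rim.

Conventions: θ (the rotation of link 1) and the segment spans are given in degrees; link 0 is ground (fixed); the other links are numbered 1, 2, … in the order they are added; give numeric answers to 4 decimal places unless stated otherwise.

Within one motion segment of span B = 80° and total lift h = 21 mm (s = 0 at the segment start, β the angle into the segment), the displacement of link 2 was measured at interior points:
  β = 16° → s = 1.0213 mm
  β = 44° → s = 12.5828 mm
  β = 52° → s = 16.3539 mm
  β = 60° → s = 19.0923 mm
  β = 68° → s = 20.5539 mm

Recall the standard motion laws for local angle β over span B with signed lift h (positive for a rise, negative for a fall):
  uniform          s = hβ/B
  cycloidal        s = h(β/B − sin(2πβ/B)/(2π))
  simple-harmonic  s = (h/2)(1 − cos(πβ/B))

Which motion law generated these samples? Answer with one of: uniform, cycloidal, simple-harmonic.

candidates at β/B = r: uniform s = h·r (linear in β); cycloidal s = h·(r − sin(2πr)/(2π)); simple-harmonic s = (h/2)(1 − cos(πr))
β=16°: printed 1.0213 | uniform 4.2000, cycloidal 1.0213, simple-harmonic 2.0053
β=44°: printed 12.5828 | uniform 11.5500, cycloidal 12.5828, simple-harmonic 12.1426
β=52°: printed 16.3539 | uniform 13.6500, cycloidal 16.3539, simple-harmonic 15.2669
β=60°: printed 19.0923 | uniform 15.7500, cycloidal 19.0923, simple-harmonic 17.9246
β=68°: printed 20.5539 | uniform 17.8500, cycloidal 20.5539, simple-harmonic 19.8556
only one law matches every sample → cycloidal

cycloidal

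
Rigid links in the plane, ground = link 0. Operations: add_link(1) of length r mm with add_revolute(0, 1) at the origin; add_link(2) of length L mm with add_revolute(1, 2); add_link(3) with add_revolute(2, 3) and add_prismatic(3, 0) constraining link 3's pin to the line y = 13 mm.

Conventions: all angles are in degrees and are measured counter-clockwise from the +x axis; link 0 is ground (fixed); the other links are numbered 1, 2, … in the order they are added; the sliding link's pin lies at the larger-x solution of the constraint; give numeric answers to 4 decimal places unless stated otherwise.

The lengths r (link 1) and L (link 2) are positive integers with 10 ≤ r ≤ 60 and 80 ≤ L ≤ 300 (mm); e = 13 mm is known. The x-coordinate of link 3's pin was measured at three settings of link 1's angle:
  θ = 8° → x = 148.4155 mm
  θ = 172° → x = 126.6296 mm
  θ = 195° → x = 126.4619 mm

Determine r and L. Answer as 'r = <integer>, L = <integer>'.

constraint per measurement: (x − r cos θ)² + (r sin θ − e)² = L²
subtracting the θ₁ and θ₂ equations cancels the r² and L² terms:
r = (x₁² − x₂²) / (2[(x₁cos θ₁ + e sin θ₁) − (x₂cos θ₂ + e sin θ₂)]) = 11.0000 → r = 11
L² = (x₁ − r cos θ₁)² + (r sin θ₁ − e)² = 19043.9923 → L = 138.0000 → L = 138
check at θ₃=195°: x = 126.4619 (printed 126.4619) ✓

r = 11, L = 138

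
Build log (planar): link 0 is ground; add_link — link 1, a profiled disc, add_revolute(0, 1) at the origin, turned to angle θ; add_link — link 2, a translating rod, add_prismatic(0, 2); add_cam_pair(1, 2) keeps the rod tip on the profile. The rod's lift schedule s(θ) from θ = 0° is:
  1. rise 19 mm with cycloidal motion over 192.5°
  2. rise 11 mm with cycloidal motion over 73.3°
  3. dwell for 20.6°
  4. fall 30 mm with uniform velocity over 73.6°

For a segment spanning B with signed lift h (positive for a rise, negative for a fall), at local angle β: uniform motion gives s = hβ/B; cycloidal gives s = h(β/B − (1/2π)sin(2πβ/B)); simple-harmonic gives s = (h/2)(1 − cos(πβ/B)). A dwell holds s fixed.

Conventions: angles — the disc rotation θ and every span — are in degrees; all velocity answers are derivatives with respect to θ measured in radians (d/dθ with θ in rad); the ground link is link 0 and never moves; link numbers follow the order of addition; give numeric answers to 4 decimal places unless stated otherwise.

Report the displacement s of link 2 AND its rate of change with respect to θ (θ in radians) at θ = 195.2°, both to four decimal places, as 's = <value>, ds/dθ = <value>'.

seg 1 [0°–192.5°] cycloidal, h=19: full span → s += 19 → s = 19.0000
seg 2 [192.5°–265.8°] cycloidal, h=11: θ=195.2° here. β=2.7, B=73.3. 11·(0.0368 − sin(2π·0.0368)/(2π)) = 0.0036 → s = 19.0036
velocity in seg [192.5°–265.8°] (cycloidal), θ in radians: β = 2.7° = 0.0471 rad, B = 73.3° = 1.2793 rad; ds/dθ = (h/B)(1 − cos(2πβ/B)) = (11/1.2793)(1 − cos(2π·0.0368)) = 0.229256 mm/rad

s = 19.0036, ds/dθ = 0.2293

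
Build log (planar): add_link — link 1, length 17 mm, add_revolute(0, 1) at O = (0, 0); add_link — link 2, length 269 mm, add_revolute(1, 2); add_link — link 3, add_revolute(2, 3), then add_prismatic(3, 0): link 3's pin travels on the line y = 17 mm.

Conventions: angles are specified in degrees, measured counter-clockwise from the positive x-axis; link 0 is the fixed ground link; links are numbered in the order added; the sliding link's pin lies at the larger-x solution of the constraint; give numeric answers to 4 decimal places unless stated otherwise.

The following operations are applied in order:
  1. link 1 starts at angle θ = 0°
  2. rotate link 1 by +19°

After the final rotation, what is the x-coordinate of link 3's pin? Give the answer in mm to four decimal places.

geometry: r = 17 mm, L = 269 mm, e = 17 mm; θ starts at 0°
rotate link 1 by +19°: θ ← 0° +19° = 19°
crank pin P = (r cos θ, r sin θ) = (16.073816, 5.534659)
h = r sin θ − e = 5.534659 − 17 = -11.465341
x = r cos θ + √(L² − h²) = 16.073816 + 268.755551 = 284.829366

284.8294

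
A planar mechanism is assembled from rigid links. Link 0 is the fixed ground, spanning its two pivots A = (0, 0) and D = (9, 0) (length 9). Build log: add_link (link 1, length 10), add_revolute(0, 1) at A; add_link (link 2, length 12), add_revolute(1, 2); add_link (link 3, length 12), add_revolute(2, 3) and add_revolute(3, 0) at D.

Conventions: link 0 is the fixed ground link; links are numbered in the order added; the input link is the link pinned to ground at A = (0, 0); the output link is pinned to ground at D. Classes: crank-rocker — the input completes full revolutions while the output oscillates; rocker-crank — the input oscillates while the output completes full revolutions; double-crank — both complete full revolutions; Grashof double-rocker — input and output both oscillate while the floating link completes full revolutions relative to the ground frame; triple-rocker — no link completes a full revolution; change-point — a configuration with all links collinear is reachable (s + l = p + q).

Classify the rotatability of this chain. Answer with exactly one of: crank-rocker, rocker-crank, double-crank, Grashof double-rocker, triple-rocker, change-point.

lengths: ground=9, input=10, coupler=12, output=12
sorted: s=9 (shortest), l=12 (longest), p+q=22
s + l = 21 vs p + q = 22
s + l < p + q (Grashof) with shortest = ground link → double-crank

double-crank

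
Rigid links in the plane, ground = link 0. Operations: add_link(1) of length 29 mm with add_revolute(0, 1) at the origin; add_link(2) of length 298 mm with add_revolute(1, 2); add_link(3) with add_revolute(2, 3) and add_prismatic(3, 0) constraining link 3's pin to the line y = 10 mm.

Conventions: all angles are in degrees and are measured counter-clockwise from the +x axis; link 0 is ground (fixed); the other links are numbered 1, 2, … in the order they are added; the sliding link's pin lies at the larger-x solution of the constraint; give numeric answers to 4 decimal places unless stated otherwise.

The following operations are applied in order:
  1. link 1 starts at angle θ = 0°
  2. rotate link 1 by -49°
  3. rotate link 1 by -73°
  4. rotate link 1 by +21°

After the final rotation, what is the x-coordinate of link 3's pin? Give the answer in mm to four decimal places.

geometry: r = 29 mm, L = 298 mm, e = 10 mm; θ starts at 0°
rotate link 1 by -49°: θ ← 0° -49° = -49°
rotate link 1 by -73°: θ ← -49° -73° = -122°
rotate link 1 by +21°: θ ← -122° +21° = -101°
crank pin P = (r cos θ, r sin θ) = (-5.533461, -28.467188)
h = r sin θ − e = -28.467188 − 10 = -38.467188
x = r cos θ + √(L² − h²) = -5.533461 + 295.506811 = 289.973350

289.9734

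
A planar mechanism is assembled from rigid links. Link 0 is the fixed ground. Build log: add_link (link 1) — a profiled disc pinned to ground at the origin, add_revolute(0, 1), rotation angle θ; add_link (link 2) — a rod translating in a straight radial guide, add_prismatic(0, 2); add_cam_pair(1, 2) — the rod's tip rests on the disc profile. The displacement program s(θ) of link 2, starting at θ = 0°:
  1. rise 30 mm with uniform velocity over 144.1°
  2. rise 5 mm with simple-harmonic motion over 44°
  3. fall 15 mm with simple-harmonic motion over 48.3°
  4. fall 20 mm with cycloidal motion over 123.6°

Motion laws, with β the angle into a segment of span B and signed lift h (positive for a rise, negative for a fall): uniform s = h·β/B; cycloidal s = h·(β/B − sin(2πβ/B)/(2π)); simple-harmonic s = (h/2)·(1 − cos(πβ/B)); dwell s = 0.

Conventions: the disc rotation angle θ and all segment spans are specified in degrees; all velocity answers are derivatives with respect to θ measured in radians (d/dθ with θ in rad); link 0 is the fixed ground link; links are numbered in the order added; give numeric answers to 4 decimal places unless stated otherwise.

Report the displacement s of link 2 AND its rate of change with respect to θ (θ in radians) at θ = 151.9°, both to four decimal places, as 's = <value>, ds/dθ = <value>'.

seg 1 [0°–144.1°] uniform, h=30: full span → s += 30 → s = 30.0000
seg 2 [144.1°–188.1°] simple-harmonic, h=5: θ=151.9° here. β=7.8, B=44. 5/2·(1 − cos(π·0.1773)) = 0.3778 → s = 30.3778
velocity in seg [144.1°–188.1°] (simple-harmonic), θ in radians: β = 7.8° = 0.1361 rad, B = 44° = 0.7679 rad; ds/dθ = (πh/(2B)) sin(πβ/B) = (π·5/(2·0.7679)) sin(π·0.1773) = 5.405861 mm/rad

s = 30.3778, ds/dθ = 5.4059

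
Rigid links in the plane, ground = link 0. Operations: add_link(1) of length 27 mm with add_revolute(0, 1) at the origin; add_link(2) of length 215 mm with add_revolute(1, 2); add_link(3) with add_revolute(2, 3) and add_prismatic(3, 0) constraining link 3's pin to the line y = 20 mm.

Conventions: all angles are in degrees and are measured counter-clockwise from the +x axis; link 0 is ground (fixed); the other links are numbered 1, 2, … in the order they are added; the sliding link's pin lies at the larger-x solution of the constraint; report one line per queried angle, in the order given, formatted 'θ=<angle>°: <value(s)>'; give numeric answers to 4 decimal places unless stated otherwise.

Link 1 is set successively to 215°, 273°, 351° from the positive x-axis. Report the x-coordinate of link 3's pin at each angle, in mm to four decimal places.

geometry: r = 27 mm, L = 215 mm, e = 20 mm
θ=215°: crank pin P = (r cos θ, r sin θ) = (-22.117105, -15.486564)
θ=215°: h = r sin θ − e = -15.486564 − 20 = -35.486564
θ=215°: x = r cos θ + √(L² − h²) = -22.117105 + 212.051182 = 189.934077
θ=273°: crank pin P = (r cos θ, r sin θ) = (1.413071, -26.962997)
θ=273°: h = r sin θ − e = -26.962997 − 20 = -46.962997
θ=273°: x = r cos θ + √(L² − h²) = 1.413071 + 209.808191 = 211.221261
θ=351°: crank pin P = (r cos θ, r sin θ) = (26.667585, -4.223731)
θ=351°: h = r sin θ − e = -4.223731 − 20 = -24.223731
θ=351°: x = r cos θ + √(L² − h²) = 26.667585 + 213.631016 = 240.298601

θ=215°: 189.9341
θ=273°: 211.2213
θ=351°: 240.2986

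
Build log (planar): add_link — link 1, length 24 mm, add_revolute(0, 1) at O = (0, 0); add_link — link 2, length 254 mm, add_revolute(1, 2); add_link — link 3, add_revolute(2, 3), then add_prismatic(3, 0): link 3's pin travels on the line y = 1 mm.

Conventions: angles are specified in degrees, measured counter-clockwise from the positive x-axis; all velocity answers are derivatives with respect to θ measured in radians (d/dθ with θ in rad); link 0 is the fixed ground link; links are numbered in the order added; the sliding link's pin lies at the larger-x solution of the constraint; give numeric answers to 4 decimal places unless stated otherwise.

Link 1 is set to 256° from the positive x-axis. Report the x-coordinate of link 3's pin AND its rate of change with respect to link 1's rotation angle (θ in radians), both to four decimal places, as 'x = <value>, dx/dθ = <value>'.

geometry: r = 24 mm, L = 254 mm, e = 1 mm
crank pin P = (r cos θ, r sin θ) = (-5.806125, -23.287097)
h = r sin θ − e = -23.287097 − 1 = -24.287097
x = r cos θ + √(L² − h²) = -5.806125 + 252.836186 = 247.030060
dx/dθ = −r sin θ − h·r cos θ/√(L² − h²) (θ in radians; h = -24.287097) = 22.729369

x = 247.0301, dx/dθ = 22.7294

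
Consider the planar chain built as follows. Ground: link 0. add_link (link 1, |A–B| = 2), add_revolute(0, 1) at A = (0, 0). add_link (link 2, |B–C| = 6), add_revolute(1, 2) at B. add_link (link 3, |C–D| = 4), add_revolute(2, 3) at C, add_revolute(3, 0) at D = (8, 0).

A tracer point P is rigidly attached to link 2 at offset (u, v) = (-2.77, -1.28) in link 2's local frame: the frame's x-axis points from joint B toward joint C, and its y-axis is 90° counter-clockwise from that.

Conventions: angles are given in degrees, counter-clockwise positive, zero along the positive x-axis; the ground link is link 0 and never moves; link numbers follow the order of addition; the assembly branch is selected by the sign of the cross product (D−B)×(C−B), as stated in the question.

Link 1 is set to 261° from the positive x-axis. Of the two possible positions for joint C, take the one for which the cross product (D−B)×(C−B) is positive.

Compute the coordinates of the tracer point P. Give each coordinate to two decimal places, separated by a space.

A=(0,0), D=(8.00,0)
B = A + 2.00·(cos261°, sin261°) = (-0.3129, -1.9754)
|BD| = 8.5443
circle(B,6.00) ∩ circle(D,4.00): a=5.4425, h=2.5256
  candidates: C₊=(4.3983,1.7401) cross=21.580; C₋=(5.5661,-3.1743) cross=-21.580
  branch + wants cross > 0 → take C=(4.3983,1.7401) (cross=21.580)
ex = (C−B)/|BC| = (0.7852,0.6192); ey = (-0.6192,0.7852)
P = B + -2.77·ex + -1.28·ey = (-1.6952,-4.6957)

-1.70 -4.70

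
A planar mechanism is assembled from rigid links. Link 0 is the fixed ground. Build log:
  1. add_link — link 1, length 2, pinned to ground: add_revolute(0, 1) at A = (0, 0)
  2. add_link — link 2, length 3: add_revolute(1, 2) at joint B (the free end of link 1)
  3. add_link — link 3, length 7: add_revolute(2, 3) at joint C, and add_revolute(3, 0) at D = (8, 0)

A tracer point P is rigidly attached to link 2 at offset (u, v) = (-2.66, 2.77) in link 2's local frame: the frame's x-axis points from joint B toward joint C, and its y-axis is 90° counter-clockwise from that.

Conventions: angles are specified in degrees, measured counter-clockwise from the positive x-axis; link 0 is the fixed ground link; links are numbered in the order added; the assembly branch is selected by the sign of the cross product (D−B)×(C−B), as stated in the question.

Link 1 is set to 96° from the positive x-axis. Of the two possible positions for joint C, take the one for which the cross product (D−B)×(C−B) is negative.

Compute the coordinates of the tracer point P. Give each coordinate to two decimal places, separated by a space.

A=(0,0), D=(8.00,0)
B = A + 2.00·(cos96°, sin96°) = (-0.2091, 1.9890)
|BD| = 8.4466
circle(B,3.00) ∩ circle(D,7.00): a=1.8555, h=2.3574
  candidates: C₊=(2.1494,3.8432) cross=19.912; C₋=(1.0391,-0.7390) cross=-19.912
  branch - wants cross < 0 → take C=(1.0391,-0.7390) (cross=-19.912)
ex = (C−B)/|BC| = (0.4161,-0.9093); ey = (0.9093,0.4161)
P = B + -2.66·ex + 2.77·ey = (1.2031,5.5604)

1.20 5.56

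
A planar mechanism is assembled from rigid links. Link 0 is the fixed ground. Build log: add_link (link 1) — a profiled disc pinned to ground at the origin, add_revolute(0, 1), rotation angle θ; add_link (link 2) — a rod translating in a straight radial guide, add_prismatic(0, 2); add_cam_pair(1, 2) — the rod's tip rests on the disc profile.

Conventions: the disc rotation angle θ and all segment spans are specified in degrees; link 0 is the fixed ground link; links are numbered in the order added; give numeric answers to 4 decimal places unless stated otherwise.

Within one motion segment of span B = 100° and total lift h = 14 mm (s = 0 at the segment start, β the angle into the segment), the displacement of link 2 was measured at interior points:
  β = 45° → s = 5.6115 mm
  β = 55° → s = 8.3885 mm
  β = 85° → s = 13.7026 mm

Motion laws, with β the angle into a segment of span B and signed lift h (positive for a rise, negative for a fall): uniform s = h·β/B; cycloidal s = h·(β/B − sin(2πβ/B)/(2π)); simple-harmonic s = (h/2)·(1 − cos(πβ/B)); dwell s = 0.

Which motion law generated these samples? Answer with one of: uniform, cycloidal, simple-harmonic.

candidates at β/B = r: uniform s = h·r (linear in β); cycloidal s = h·(r − sin(2πr)/(2π)); simple-harmonic s = (h/2)(1 − cos(πr))
β=45°: printed 5.6115 | uniform 6.3000, cycloidal 5.6115, simple-harmonic 5.9050
β=55°: printed 8.3885 | uniform 7.7000, cycloidal 8.3885, simple-harmonic 8.0950
β=85°: printed 13.7026 | uniform 11.9000, cycloidal 13.7026, simple-harmonic 13.2370
only one law matches every sample → cycloidal

cycloidal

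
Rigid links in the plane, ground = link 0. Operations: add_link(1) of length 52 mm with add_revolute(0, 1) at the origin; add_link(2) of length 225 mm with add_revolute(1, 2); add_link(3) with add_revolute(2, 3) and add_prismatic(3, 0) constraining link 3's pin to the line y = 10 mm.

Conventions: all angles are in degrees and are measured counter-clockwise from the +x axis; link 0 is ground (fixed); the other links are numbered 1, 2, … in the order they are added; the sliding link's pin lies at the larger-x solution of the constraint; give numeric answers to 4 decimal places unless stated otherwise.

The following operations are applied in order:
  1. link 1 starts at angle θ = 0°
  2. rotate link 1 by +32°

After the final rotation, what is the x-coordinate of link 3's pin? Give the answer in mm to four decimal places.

geometry: r = 52 mm, L = 225 mm, e = 10 mm; θ starts at 0°
rotate link 1 by +32°: θ ← 0° +32° = 32°
crank pin P = (r cos θ, r sin θ) = (44.098501, 27.555802)
h = r sin θ − e = 27.555802 − 10 = 17.555802
x = r cos θ + √(L² − h²) = 44.098501 + 224.314052 = 268.412553

268.4126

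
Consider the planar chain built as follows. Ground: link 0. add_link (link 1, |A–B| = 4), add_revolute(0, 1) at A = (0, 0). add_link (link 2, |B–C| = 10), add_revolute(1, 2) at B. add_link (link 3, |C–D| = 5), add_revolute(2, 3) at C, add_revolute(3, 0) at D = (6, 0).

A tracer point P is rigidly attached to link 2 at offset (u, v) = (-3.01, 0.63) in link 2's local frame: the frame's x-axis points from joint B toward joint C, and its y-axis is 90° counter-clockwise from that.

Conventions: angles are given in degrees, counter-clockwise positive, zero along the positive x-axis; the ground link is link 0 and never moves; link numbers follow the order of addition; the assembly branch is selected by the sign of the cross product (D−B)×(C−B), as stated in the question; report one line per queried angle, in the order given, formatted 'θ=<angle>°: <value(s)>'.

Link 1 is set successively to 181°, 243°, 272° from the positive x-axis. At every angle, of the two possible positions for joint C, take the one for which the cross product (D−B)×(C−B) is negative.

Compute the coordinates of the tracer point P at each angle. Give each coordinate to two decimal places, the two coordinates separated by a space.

A=(0,0), D=(6.00,0)
θ=181°: B = A + 4.00·(cos181°, sin181°) = (-3.9994, -0.0698)
θ=181°: |BD| = 9.9996
θ=181°: circle(B,10.00) ∩ circle(D,5.00): a=8.7500, h=4.8413
θ=181°:   candidates: C₊=(4.7166,4.8325) cross=48.411; C₋=(4.7841,-4.8499) cross=-48.411
θ=181°:   branch - wants cross < 0 → take C=(4.7841,-4.8499) (cross=-48.411)
θ=181°: ex = (C−B)/|BC| = (0.8784,-0.4780); ey = (0.4780,0.8784)
θ=181°: P = B + -3.01·ex + 0.63·ey = (-6.3421,1.9224)
θ=243°: B = A + 4.00·(cos243°, sin243°) = (-1.8160, -3.5640)
θ=243°: |BD| = 8.5902
θ=243°: circle(B,10.00) ∩ circle(D,5.00): a=8.6605, h=4.9995
θ=243°:   candidates: C₊=(3.9897,4.5781) cross=42.947; C₋=(8.1383,-4.5197) cross=-42.947
θ=243°:   branch - wants cross < 0 → take C=(8.1383,-4.5197) (cross=-42.947)
θ=243°: ex = (C−B)/|BC| = (0.9954,-0.0956); ey = (0.0956,0.9954)
θ=243°: P = B + -3.01·ex + 0.63·ey = (-4.7520,-2.6492)
θ=272°: B = A + 4.00·(cos272°, sin272°) = (0.1396, -3.9976)
θ=272°: |BD| = 7.0940
θ=272°: circle(B,10.00) ∩ circle(D,5.00): a=8.8332, h=4.6878
θ=272°:   candidates: C₊=(4.7951,4.8527) cross=33.255; C₋=(10.0784,-2.8926) cross=-33.255
θ=272°:   branch - wants cross < 0 → take C=(10.0784,-2.8926) (cross=-33.255)
θ=272°: ex = (C−B)/|BC| = (0.9939,0.1105); ey = (-0.1105,0.9939)
θ=272°: P = B + -3.01·ex + 0.63·ey = (-2.9216,-3.7040)

θ=181°: -6.34 1.92
θ=243°: -4.75 -2.65
θ=272°: -2.92 -3.70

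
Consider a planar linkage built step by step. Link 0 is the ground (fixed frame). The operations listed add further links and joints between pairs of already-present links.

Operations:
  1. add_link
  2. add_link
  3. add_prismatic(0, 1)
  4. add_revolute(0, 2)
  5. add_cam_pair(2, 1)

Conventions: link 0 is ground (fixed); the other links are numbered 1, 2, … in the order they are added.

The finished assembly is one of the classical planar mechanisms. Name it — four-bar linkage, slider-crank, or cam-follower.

links: 3 (incl. ground); joints: 1 revolute, 1 prismatic, 1 higher (cam) pair, forming one closed loop
3 links, revolute + prismatic + higher pair in one loop → cam-follower

cam-follower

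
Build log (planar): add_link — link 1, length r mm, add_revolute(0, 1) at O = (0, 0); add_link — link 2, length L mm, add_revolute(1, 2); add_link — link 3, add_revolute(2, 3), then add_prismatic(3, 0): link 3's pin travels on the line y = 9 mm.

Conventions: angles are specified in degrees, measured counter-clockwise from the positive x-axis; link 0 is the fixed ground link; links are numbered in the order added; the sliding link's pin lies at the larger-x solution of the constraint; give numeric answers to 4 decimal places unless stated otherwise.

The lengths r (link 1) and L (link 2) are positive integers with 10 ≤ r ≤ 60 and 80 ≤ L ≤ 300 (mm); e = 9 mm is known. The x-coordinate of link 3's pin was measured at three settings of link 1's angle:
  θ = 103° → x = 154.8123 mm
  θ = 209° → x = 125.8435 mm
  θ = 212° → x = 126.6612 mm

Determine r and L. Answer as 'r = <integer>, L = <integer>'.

constraint per measurement: (x − r cos θ)² + (r sin θ − e)² = L²
subtracting the θ₁ and θ₂ equations cancels the r² and L² terms:
r = (x₁² − x₂²) / (2[(x₁cos θ₁ + e sin θ₁) − (x₂cos θ₂ + e sin θ₂)]) = 45.9999 → r = 46
L² = (x₁ − r cos θ₁)² + (r sin θ₁ − e)² = 28560.9873 → L = 169.0000 → L = 169
check at θ₃=212°: x = 126.6612 (printed 126.6612) ✓

r = 46, L = 169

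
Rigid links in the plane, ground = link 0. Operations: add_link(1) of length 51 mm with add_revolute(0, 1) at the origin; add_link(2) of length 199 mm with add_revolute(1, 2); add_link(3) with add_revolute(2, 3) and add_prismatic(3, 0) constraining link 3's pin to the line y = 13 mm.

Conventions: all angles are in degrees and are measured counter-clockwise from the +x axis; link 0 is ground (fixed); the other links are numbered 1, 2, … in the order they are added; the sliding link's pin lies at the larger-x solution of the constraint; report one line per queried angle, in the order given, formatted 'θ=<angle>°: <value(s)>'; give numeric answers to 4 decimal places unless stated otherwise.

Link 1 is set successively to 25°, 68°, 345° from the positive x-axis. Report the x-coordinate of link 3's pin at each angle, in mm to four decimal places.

geometry: r = 51 mm, L = 199 mm, e = 13 mm
θ=25°: crank pin P = (r cos θ, r sin θ) = (46.221697, 21.553531)
θ=25°: h = r sin θ − e = 21.553531 − 13 = 8.553531
θ=25°: x = r cos θ + √(L² − h²) = 46.221697 + 198.816089 = 245.037786
θ=68°: crank pin P = (r cos θ, r sin θ) = (19.104936, 47.286377)
θ=68°: h = r sin θ − e = 47.286377 − 13 = 34.286377
θ=68°: x = r cos θ + √(L² − h²) = 19.104936 + 196.024091 = 215.129028
θ=345°: crank pin P = (r cos θ, r sin θ) = (49.262217, -13.199771)
θ=345°: h = r sin θ − e = -13.199771 − 13 = -26.199771
θ=345°: x = r cos θ + √(L² − h²) = 49.262217 + 197.267767 = 246.529984

θ=25°: 245.0378
θ=68°: 215.1290
θ=345°: 246.5300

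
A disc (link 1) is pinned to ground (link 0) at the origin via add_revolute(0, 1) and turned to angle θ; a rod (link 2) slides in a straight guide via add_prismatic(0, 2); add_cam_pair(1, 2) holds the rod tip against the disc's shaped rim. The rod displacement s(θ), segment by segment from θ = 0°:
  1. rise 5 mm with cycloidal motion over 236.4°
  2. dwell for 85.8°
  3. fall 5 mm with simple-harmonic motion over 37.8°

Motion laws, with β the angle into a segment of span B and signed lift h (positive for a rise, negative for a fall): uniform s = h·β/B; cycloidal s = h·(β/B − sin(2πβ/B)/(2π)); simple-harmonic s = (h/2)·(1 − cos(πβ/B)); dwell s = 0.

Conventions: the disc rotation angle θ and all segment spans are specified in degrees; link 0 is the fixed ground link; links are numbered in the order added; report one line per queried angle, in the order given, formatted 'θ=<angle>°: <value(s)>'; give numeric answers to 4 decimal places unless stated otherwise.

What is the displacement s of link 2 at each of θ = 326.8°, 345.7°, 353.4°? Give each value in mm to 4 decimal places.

segment 1 (0° to 236.4°, cycloidal, h = 5) is passed completely: s = 0.0000 + (5) = 5.0000
segment 2 (236.4° to 322.2°, dwell): s unchanged at 5.0000
θ = 326.8° falls in segment 3 (322.2° to 360°, simple-harmonic, h = -5): β = 326.8 − 322.2 = 4.6°, B = 37.8°; Δs = -5/2·(1 − cos(π·0.1217)) = -0.1805; s = 5.0000 − 0.1805 = 4.8195
θ = 345.7° falls in segment 3 (322.2° to 360°, simple-harmonic, h = -5): β = 345.7 − 322.2 = 23.5°, B = 37.8°; Δs = -5/2·(1 − cos(π·0.6217)) = -3.4327; s = 5.0000 − 3.4327 = 1.5673
θ = 353.4° falls in segment 3 (322.2° to 360°, simple-harmonic, h = -5): β = 353.4 − 322.2 = 31.2°, B = 37.8°; Δs = -5/2·(1 − cos(π·0.8254)) = -4.6332; s = 5.0000 − 4.6332 = 0.3668

θ=326.8°: 4.8195
θ=345.7°: 1.5673
θ=353.4°: 0.3668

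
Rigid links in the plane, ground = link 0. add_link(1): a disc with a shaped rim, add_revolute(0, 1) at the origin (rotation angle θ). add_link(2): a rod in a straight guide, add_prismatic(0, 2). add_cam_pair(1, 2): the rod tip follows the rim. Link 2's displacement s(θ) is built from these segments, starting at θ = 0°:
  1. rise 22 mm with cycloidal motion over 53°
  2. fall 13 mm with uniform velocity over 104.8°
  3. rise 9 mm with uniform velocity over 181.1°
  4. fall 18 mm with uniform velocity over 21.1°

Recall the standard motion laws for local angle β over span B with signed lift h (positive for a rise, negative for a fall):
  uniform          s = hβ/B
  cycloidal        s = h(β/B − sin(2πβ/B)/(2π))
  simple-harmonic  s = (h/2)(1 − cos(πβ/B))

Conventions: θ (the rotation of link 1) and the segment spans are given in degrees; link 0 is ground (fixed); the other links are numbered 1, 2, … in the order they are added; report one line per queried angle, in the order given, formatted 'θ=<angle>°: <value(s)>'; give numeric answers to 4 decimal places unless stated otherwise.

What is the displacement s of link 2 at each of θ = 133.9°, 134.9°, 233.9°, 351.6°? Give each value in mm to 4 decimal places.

segment 1 (0° to 53°, cycloidal, h = 22) is passed completely: s = 0.0000 + (22) = 22.0000
θ = 133.9° falls in segment 2 (53° to 157.8°, uniform, h = -13): β = 133.9 − 53 = 80.9°, B = 104.8°; Δs = -13·80.9/104.8 = -10.0353; s = 22.0000 − 10.0353 = 11.9647
θ = 134.9° falls in segment 2 (53° to 157.8°, uniform, h = -13): β = 134.9 − 53 = 81.9°, B = 104.8°; Δs = -13·81.9/104.8 = -10.1594; s = 22.0000 − 10.1594 = 11.8406
segment 2 (53° to 157.8°, uniform, h = -13) is passed completely: s = 22.0000 + (-13) = 9.0000
θ = 233.9° falls in segment 3 (157.8° to 338.9°, uniform, h = 9): β = 233.9 − 157.8 = 76.1°, B = 181.1°; Δs = 9·76.1/181.1 = 3.7819; s = 9.0000 + 3.7819 = 12.7819
segment 3 (157.8° to 338.9°, uniform, h = 9) is passed completely: s = 9.0000 + (9) = 18.0000
θ = 351.6° falls in segment 4 (338.9° to 360°, uniform, h = -18): β = 351.6 − 338.9 = 12.7°, B = 21.1°; Δs = -18·12.7/21.1 = -10.8341; s = 18.0000 − 10.8341 = 7.1659

θ=133.9°: 11.9647
θ=134.9°: 11.8406
θ=233.9°: 12.7819
θ=351.6°: 7.1659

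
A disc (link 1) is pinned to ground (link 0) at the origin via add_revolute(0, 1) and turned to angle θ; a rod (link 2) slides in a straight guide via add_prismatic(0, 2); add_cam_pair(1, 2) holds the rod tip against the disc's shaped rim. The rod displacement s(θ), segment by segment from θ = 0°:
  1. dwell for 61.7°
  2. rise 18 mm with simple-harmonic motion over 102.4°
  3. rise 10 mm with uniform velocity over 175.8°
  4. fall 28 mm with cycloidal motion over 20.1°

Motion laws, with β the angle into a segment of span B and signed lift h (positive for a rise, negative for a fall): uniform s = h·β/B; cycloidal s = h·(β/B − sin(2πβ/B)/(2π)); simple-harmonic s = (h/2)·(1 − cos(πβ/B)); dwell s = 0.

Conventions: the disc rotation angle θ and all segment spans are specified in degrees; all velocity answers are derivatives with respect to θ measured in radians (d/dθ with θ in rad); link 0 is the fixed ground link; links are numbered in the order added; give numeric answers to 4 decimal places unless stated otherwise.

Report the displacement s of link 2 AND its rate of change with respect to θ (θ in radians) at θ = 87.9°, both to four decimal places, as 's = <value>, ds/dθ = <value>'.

segment 1 (0° to 61.7°, dwell): s unchanged at 0.0000
θ = 87.9° falls in segment 2 (61.7° to 164.1°, simple-harmonic, h = 18): β = 87.9 − 61.7 = 26.2°, B = 102.4°; Δs = 18/2·(1 − cos(π·0.2559)) = 2.7543; s = 0.0000 + 2.7543 = 2.7543
velocity in seg [61.7°–164.1°] (simple-harmonic), θ in radians: β = 26.2° = 0.4573 rad, B = 102.4° = 1.7872 rad; ds/dθ = (πh/(2B)) sin(πβ/B) = (π·18/(2·1.7872)) sin(π·0.2559) = 11.390665 mm/rad

s = 2.7543, ds/dθ = 11.3907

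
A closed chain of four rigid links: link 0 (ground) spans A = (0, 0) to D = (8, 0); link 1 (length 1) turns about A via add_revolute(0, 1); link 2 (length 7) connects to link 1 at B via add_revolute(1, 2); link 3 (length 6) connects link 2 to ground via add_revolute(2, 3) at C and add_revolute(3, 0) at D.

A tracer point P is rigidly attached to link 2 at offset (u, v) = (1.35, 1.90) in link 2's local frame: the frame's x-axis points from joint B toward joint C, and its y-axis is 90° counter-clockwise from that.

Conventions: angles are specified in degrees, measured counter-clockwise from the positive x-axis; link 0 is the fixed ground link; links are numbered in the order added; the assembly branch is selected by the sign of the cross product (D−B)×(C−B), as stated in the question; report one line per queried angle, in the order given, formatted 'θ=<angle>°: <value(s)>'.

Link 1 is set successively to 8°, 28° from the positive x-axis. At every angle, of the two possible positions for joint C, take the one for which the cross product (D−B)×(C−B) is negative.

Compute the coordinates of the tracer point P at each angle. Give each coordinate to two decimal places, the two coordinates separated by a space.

A=(0,0), D=(8.00,0)
θ=8°: B = A + 1.00·(cos8°, sin8°) = (0.9903, 0.1392)
θ=8°: |BD| = 7.0111
θ=8°: circle(B,7.00) ∩ circle(D,6.00): a=4.4327, h=5.4177
θ=8°:   candidates: C₊=(5.5296,5.4678) cross=37.984; C₋=(5.3145,-5.3655) cross=-37.984
θ=8°:   branch - wants cross < 0 → take C=(5.3145,-5.3655) (cross=-37.984)
θ=8°: ex = (C−B)/|BC| = (0.6177,-0.7864); ey = (0.7864,0.6177)
θ=8°: P = B + 1.35·ex + 1.90·ey = (3.3183,0.2513)
θ=28°: B = A + 1.00·(cos28°, sin28°) = (0.8829, 0.4695)
θ=28°: |BD| = 7.1325
θ=28°: circle(B,7.00) ∩ circle(D,6.00): a=4.4776, h=5.3806
θ=28°:   candidates: C₊=(5.7050,5.5437) cross=38.378; C₋=(4.9967,-5.1942) cross=-38.378
θ=28°:   branch - wants cross < 0 → take C=(4.9967,-5.1942) (cross=-38.378)
θ=28°: ex = (C−B)/|BC| = (0.5877,-0.8091); ey = (0.8091,0.5877)
θ=28°: P = B + 1.35·ex + 1.90·ey = (3.2136,0.4938)

θ=8°: 3.32 0.25
θ=28°: 3.21 0.49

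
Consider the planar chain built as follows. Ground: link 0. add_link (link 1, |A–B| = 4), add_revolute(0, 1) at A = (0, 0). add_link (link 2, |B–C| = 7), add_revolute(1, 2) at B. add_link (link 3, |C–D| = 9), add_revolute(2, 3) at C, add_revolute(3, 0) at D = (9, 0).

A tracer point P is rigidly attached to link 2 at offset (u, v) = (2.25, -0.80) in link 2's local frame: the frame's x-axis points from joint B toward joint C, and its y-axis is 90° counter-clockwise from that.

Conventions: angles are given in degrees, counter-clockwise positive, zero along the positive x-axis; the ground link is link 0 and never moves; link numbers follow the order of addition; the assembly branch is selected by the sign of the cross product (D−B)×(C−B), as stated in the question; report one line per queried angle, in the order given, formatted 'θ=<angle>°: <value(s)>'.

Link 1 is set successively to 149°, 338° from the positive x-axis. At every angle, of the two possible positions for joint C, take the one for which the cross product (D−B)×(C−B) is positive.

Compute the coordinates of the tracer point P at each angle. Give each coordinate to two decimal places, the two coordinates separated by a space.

A=(0,0), D=(9.00,0)
θ=149°: B = A + 4.00·(cos149°, sin149°) = (-3.4287, 2.0602)
θ=149°: |BD| = 12.5983
θ=149°: circle(B,7.00) ∩ circle(D,9.00): a=5.0291, h=4.8691
θ=149°:   candidates: C₊=(2.3290,6.0413) cross=61.342; C₋=(0.7365,-3.5658) cross=-61.342
θ=149°:   branch + wants cross > 0 → take C=(2.3290,6.0413) (cross=61.342)
θ=149°: ex = (C−B)/|BC| = (0.8225,0.5687); ey = (-0.5687,0.8225)
θ=149°: P = B + 2.25·ex + -0.80·ey = (-1.1230,2.6818)
θ=338°: B = A + 4.00·(cos338°, sin338°) = (3.7087, -1.4984)
θ=338°: |BD| = 5.4993
θ=338°: circle(B,7.00) ∩ circle(D,9.00): a=-0.1598, h=6.9982
θ=338°:   candidates: C₊=(1.6482,5.1914) cross=38.485; C₋=(5.4618,-8.2753) cross=-38.485
θ=338°:   branch + wants cross > 0 → take C=(1.6482,5.1914) (cross=38.485)
θ=338°: ex = (C−B)/|BC| = (-0.2944,0.9557); ey = (-0.9557,-0.2944)
θ=338°: P = B + 2.25·ex + -0.80·ey = (3.8110,0.8874)

θ=149°: -1.12 2.68
θ=338°: 3.81 0.89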